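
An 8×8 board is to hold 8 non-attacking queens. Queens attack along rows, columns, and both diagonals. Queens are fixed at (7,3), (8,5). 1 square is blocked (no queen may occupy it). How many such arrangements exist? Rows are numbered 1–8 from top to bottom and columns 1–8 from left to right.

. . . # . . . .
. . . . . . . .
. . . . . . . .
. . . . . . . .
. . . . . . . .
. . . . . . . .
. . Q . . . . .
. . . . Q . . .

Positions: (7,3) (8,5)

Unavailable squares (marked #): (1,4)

2

Branch on row 1: col 1 → 0; col 2 → 1; col 6 → 0; col 7 → 1; col 8 → 0.
Sum: 0 + 1 + 0 + 1 + 0 = 2.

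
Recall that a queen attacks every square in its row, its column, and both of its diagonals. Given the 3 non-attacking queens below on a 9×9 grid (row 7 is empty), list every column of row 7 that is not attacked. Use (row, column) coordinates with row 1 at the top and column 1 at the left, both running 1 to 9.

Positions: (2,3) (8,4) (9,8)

columns 1, 2, 7, 9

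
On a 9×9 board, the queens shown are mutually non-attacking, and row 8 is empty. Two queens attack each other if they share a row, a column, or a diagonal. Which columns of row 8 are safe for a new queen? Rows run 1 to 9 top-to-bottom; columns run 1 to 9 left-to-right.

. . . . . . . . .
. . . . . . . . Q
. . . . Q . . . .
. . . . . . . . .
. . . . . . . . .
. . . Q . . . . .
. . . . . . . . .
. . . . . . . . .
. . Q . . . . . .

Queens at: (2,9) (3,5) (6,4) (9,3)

columns 1, 7, 8

(2,9) attacks row 8 at column 9 and diagonals 3.
(3,5) attacks row 8 at column 5.
(6,4) attacks row 8 at column 4 and diagonals 2, 6.
(9,3) attacks row 8 at column 3 and diagonals 2, 4.
Attacked columns: {2, 3, 4, 5, 6, 9}. Safe: {1, 7, 8}.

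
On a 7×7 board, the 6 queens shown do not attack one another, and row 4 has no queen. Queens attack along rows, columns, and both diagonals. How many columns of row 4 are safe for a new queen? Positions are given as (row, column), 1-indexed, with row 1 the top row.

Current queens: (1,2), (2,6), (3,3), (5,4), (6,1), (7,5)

1

(1,2) attacks row 4 at column 2 and diagonals 5.
(2,6) attacks row 4 at column 6 and diagonals 4.
(3,3) attacks row 4 at column 3 and diagonals 2, 4.
(5,4) attacks row 4 at column 4 and diagonals 3, 5.
(6,1) attacks row 4 at column 1 and diagonals 3.
(7,5) attacks row 4 at column 5 and diagonals 2.
Attacked columns: {1, 2, 3, 4, 5, 6}. Safe: {7}.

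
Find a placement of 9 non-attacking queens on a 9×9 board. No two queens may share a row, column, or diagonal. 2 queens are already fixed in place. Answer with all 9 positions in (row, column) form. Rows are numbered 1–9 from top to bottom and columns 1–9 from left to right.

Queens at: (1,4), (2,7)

(1,4) (2,7) (3,3) (4,6) (5,9) (6,1) (7,8) (8,5) (9,2)

Row 3: attacked by (1,4)→{2,4,6}; (2,7)→{6,7,8}. Safe: 1, 3, 5, 9. Place at column 3.
Row 4: attacked by (1,4)→{1,4,7}; (2,7)→{5,7,9}; (3,3)→{2,3,4}. Safe: 6, 8. Place at column 6.
Row 5: attacked by (1,4)→{4,8}; (2,7)→{4,7}; (3,3)→{1,3,5}; (4,6)→{5,6,7}. Safe: 2, 9. Place at column 9.
Row 6: attacked by (1,4)→{4,9}; (2,7)→{3,7}; (3,3)→{3,6}; (4,6)→{4,6,8}; (5,9)→{8,9}. Safe: 1, 2, 5. Place at column 1.
Row 7: attacked by (1,4)→{4}; (2,7)→{2,7}; (3,3)→{3,7}; (4,6)→{3,6,9}; (5,9)→{7,9}; (6,1)→{1,2}. Safe: 5, 8. Place at column 8.
Row 8: attacked by (1,4)→{4}; (2,7)→{1,7}; (3,3)→{3,8}; (4,6)→{2,6}; (5,9)→{6,9}; (6,1)→{1,3}; (7,8)→{7,8,9}. Safe: 5. Place at column 5.
Row 9: attacked by (1,4)→{4}; (2,7)→{7}; (3,3)→{3,9}; (4,6)→{1,6}; (5,9)→{5,9}; (6,1)→{1,4}; (7,8)→{6,8}; (8,5)→{4,5,6}. Safe: 2. Place at column 2.
Columns [4, 7, 3, 6, 9, 1, 8, 5, 2], r−c [-3, -5, 0, -2, -4, 5, -1, 3, 7], r+c [5, 9, 6, 10, 14, 7, 15, 13, 11] are all distinct, so no two queens attack.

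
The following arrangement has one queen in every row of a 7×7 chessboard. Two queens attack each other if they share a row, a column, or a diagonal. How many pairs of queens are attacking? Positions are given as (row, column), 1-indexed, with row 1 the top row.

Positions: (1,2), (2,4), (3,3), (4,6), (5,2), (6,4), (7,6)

6

Same column: (1,2)–(5,2) (column 2); (2,4)–(6,4) (column 4); (4,6)–(7,6) (column 6).
Same diagonal: (2,4)–(3,3) (|2−3| = |4−3| = 1); (2,4)–(4,6) (|2−4| = |4−6| = 2); (4,6)–(6,4) (|4−6| = |6−4| = 2).
Total attacking pairs: 6.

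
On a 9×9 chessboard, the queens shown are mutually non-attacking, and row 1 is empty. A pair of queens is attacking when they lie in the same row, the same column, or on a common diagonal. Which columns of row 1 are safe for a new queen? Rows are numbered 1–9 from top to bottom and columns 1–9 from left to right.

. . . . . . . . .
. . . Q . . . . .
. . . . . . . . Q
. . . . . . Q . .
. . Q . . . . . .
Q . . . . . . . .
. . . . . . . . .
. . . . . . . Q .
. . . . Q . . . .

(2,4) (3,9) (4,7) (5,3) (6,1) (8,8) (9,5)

columns 2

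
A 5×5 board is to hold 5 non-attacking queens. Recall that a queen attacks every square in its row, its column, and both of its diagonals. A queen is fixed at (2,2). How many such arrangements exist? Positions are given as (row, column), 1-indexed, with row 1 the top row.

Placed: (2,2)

Branch on row 1: col 4 → 1; col 5 → 1.
Sum: 1 + 1 = 2.

2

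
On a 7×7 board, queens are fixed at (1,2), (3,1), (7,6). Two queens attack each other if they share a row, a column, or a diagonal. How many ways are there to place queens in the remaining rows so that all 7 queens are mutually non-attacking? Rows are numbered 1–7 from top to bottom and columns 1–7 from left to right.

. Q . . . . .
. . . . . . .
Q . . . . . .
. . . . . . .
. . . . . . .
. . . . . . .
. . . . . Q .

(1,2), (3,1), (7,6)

2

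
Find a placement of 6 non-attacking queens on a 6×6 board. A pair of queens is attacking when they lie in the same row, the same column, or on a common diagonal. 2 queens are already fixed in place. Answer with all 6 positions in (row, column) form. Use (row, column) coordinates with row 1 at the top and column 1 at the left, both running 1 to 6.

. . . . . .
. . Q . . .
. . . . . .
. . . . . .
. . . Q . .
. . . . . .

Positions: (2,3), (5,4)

(1,5) (2,3) (3,1) (4,6) (5,4) (6,2)

Row 1: attacked by (2,3)→{2,3,4}; (5,4)→{4}. Safe: 1, 5, 6. Place at column 5.
Row 3: attacked by (1,5)→{3,5}; (2,3)→{2,3,4}; (5,4)→{2,4,6}. Safe: 1. Place at column 1.
Row 4: attacked by (1,5)→{2,5}; (2,3)→{1,3,5}; (3,1)→{1,2}; (5,4)→{3,4,5}. Safe: 6. Place at column 6.
Row 6: attacked by (1,5)→{5}; (2,3)→{3}; (3,1)→{1,4}; (4,6)→{4,6}; (5,4)→{3,4,5}. Safe: 2. Place at column 2.
Columns [5, 3, 1, 6, 4, 2], r−c [-4, -1, 2, -2, 1, 4], r+c [6, 5, 4, 10, 9, 8] are all distinct, so no two queens attack.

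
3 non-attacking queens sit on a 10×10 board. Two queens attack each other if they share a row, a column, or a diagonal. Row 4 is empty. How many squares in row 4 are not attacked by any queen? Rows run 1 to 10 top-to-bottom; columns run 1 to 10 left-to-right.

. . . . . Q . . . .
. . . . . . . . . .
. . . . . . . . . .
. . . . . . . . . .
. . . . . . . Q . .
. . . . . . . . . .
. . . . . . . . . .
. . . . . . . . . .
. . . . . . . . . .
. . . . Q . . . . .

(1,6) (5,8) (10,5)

4

(1,6) attacks row 4 at column 6 and diagonals 3, 9.
(5,8) attacks row 4 at column 8 and diagonals 7, 9.
(10,5) attacks row 4 at column 5.
Attacked columns: {3, 5, 6, 7, 8, 9}. Safe: {1, 2, 4, 10}.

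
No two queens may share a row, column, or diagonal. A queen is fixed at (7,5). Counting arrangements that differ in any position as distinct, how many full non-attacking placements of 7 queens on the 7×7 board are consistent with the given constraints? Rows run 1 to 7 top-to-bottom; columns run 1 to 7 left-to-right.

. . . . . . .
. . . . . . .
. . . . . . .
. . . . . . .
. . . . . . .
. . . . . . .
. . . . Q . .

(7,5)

6

Branch on row 1: col 1 → 1; col 2 → 1; col 3 → 2; col 4 → 1; col 6 → 0; col 7 → 1.
Sum: 1 + 1 + 2 + 1 + 0 + 1 = 6.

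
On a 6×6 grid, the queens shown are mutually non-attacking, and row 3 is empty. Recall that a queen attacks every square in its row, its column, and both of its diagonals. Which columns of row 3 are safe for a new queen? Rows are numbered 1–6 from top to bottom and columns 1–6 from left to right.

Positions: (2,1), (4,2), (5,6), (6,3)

(2,1) attacks row 3 at column 1 and diagonals 2.
(4,2) attacks row 3 at column 2 and diagonals 1, 3.
(5,6) attacks row 3 at column 6 and diagonals 4.
(6,3) attacks row 3 at column 3 and diagonals 6.
Attacked columns: {1, 2, 3, 4, 6}. Safe: {5}.

columns 5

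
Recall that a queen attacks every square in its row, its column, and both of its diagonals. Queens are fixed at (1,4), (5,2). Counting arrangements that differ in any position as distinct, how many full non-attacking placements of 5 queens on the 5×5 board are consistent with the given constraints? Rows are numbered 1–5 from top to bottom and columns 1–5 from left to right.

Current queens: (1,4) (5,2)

1

Branch on row 2: col 1 → 1.
Sum: 1 = 1.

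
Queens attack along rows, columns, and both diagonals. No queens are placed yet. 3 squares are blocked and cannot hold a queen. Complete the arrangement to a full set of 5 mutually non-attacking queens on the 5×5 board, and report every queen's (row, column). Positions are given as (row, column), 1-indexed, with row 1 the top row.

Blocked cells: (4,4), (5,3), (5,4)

Row 1: Safe: 1, 2, 3, 4, 5. Place at column 2.
Row 2: attacked by (1,2)→{1,2,3}. Safe: 4, 5. Place at column 4.
Row 3: attacked by (1,2)→{2,4}; (2,4)→{3,4,5}. Safe: 1. Place at column 1.
Row 4: attacked by (1,2)→{2,5}; (2,4)→{2,4}; (3,1)→{1,2}. Blocked: 4. Safe: 3. Place at column 3.
Row 5: attacked by (1,2)→{2}; (2,4)→{1,4}; (3,1)→{1,3}; (4,3)→{2,3,4}. Blocked: 3,4. Safe: 5. Place at column 5.
Columns [2, 4, 1, 3, 5], r−c [-1, -2, 2, 1, 0], r+c [3, 6, 4, 7, 10] are all distinct, so no two queens attack.

(1,2) (2,4) (3,1) (4,3) (5,5)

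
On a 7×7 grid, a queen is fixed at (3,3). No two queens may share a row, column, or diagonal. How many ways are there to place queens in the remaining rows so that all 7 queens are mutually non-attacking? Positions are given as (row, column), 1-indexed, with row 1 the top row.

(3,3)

Branch on row 1: col 2 → 2; col 4 → 2; col 6 → 1; col 7 → 1.
Sum: 2 + 2 + 1 + 1 = 6.

6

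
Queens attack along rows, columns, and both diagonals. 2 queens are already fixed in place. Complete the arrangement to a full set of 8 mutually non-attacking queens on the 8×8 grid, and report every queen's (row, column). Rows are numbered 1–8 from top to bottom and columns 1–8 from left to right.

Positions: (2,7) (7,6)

Row 1: attacked by (2,7)→{6,7,8}; (7,6)→{6}. Safe: 1, 2, 3, 4, 5. Place at column 5.
Row 3: attacked by (1,5)→{3,5,7}; (2,7)→{6,7,8}; (7,6)→{2,6}. Safe: 1, 4. Place at column 1.
Row 4: attacked by (1,5)→{2,5,8}; (2,7)→{5,7}; (3,1)→{1,2}; (7,6)→{3,6}. Safe: 4. Place at column 4.
Row 5: attacked by (1,5)→{1,5}; (2,7)→{4,7}; (3,1)→{1,3}; (4,4)→{3,4,5}; (7,6)→{4,6,8}. Safe: 2. Place at column 2.
Row 6: attacked by (1,5)→{5}; (2,7)→{3,7}; (3,1)→{1,4}; (4,4)→{2,4,6}; (5,2)→{1,2,3}; (7,6)→{5,6,7}. Safe: 8. Place at column 8.
Row 8: attacked by (1,5)→{5}; (2,7)→{1,7}; (3,1)→{1,6}; (4,4)→{4,8}; (5,2)→{2,5}; (6,8)→{6,8}; (7,6)→{5,6,7}. Safe: 3. Place at column 3.
Columns [5, 7, 1, 4, 2, 8, 6, 3], r−c [-4, -5, 2, 0, 3, -2, 1, 5], r+c [6, 9, 4, 8, 7, 14, 13, 11] are all distinct, so no two queens attack.

(1,5) (2,7) (3,1) (4,4) (5,2) (6,8) (7,6) (8,3)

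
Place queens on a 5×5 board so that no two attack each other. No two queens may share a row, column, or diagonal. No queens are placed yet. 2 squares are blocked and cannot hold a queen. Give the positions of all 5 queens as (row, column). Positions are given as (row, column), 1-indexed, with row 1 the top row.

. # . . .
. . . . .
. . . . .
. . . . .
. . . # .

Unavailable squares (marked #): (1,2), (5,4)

(1,5) (2,3) (3,1) (4,4) (5,2)

Row 1: Blocked: 2. Safe: 1, 3, 4, 5. Place at column 5.
Row 2: attacked by (1,5)→{4,5}. Safe: 1, 2, 3. Place at column 3.
Row 3: attacked by (1,5)→{3,5}; (2,3)→{2,3,4}. Safe: 1. Place at column 1.
Row 4: attacked by (1,5)→{2,5}; (2,3)→{1,3,5}; (3,1)→{1,2}. Safe: 4. Place at column 4.
Row 5: attacked by (1,5)→{1,5}; (2,3)→{3}; (3,1)→{1,3}; (4,4)→{3,4,5}. Blocked: 4. Safe: 2. Place at column 2.
Columns [5, 3, 1, 4, 2], r−c [-4, -1, 2, 0, 3], r+c [6, 5, 4, 8, 7] are all distinct, so no two queens attack.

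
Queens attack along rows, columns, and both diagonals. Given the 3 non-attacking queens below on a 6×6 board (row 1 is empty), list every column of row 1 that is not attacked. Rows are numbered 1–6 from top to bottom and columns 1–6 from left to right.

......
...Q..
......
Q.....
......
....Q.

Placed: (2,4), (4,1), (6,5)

columns 2, 6

(2,4) attacks row 1 at column 4 and diagonals 3, 5.
(4,1) attacks row 1 at column 1 and diagonals 4.
(6,5) attacks row 1 at column 5.
Attacked columns: {1, 3, 4, 5}. Safe: {2, 6}.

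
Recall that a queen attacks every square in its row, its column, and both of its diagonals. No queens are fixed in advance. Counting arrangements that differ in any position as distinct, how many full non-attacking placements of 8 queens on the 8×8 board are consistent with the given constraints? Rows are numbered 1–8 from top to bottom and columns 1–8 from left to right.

92

Branch on row 1: col 1 → 4; col 2 → 8; col 3 → 16; col 4 → 18; col 5 → 18; col 6 → 16; col 7 → 8; col 8 → 4.
Sum: 4 + 8 + 16 + 18 + 18 + 16 + 8 + 4 = 92.
(This is the classic 8-queens count.)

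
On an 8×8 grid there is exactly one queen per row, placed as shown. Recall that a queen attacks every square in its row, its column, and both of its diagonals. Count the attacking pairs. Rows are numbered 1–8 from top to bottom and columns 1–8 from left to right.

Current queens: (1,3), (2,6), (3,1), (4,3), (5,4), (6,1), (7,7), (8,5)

5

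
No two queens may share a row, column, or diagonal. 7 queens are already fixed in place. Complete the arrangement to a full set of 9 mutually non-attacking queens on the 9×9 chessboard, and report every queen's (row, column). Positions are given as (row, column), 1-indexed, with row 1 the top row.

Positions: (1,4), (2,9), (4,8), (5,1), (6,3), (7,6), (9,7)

Row 3: attacked by (1,4)→{2,4,6}; (2,9)→{8,9}; (4,8)→{7,8,9}; (5,1)→{1,3}; (6,3)→{3,6}; (7,6)→{2,6}; (9,7)→{1,7}. Safe: 5. Place at column 5.
Row 8: attacked by (1,4)→{4}; (2,9)→{3,9}; (3,5)→{5}; (4,8)→{4,8}; (5,1)→{1,4}; (6,3)→{1,3,5}; (7,6)→{5,6,7}; (9,7)→{6,7,8}. Safe: 2. Place at column 2.
Columns [4, 9, 5, 8, 1, 3, 6, 2, 7], r−c [-3, -7, -2, -4, 4, 3, 1, 6, 2], r+c [5, 11, 8, 12, 6, 9, 13, 10, 16] are all distinct, so no two queens attack.

(1,4) (2,9) (3,5) (4,8) (5,1) (6,3) (7,6) (8,2) (9,7)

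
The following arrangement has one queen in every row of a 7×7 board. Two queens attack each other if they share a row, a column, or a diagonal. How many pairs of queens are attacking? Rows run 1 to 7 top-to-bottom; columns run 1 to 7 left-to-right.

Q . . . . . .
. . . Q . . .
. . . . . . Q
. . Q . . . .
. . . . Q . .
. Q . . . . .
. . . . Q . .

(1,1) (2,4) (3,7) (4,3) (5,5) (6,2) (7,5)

3

Same column: (5,5)–(7,5) (column 5).
Same diagonal: (1,1)–(5,5) (|1−5| = |1−5| = 4); (3,7)–(5,5) (|3−5| = |7−5| = 2).
Total attacking pairs: 3.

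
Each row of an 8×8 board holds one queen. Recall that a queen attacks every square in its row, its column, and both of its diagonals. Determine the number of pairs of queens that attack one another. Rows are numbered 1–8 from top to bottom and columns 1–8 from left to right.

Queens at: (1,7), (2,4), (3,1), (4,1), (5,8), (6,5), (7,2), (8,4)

2

Same column: (2,4)–(8,4) (column 4); (3,1)–(4,1) (column 1).
Total attacking pairs: 2.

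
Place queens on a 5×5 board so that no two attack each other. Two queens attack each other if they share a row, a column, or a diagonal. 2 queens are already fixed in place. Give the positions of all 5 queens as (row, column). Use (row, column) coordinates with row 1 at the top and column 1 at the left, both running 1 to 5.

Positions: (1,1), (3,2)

Row 2: attacked by (1,1)→{1,2}; (3,2)→{1,2,3}. Safe: 4, 5. Place at column 4.
Row 4: attacked by (1,1)→{1,4}; (2,4)→{2,4}; (3,2)→{1,2,3}. Safe: 5. Place at column 5.
Row 5: attacked by (1,1)→{1,5}; (2,4)→{1,4}; (3,2)→{2,4}; (4,5)→{4,5}. Safe: 3. Place at column 3.
Columns [1, 4, 2, 5, 3], r−c [0, -2, 1, -1, 2], r+c [2, 6, 5, 9, 8] are all distinct, so no two queens attack.

(1,1) (2,4) (3,2) (4,5) (5,3)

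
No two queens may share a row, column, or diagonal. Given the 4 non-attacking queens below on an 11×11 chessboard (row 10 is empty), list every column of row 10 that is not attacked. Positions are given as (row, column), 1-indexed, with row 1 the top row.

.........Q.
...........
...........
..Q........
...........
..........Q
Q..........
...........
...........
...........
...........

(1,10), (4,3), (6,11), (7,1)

(1,10) attacks row 10 at column 10 and diagonals 1.
(4,3) attacks row 10 at column 3 and diagonals 9.
(6,11) attacks row 10 at column 11 and diagonals 7.
(7,1) attacks row 10 at column 1 and diagonals 4.
Attacked columns: {1, 3, 4, 7, 9, 10, 11}. Safe: {2, 5, 6, 8}.

columns 2, 5, 6, 8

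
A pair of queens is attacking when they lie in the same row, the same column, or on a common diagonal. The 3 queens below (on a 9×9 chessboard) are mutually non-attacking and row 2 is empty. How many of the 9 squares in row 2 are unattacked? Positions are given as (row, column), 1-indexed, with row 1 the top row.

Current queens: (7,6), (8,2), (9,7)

(7,6) attacks row 2 at column 6 and diagonals 1.
(8,2) attacks row 2 at column 2 and diagonals 8.
(9,7) attacks row 2 at column 7.
Attacked columns: {1, 2, 6, 7, 8}. Safe: {3, 4, 5, 9}.

4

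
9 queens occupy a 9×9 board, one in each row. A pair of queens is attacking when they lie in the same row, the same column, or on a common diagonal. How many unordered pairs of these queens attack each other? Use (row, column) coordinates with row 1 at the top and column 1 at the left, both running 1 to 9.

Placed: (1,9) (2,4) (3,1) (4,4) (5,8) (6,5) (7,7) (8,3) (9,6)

3

Same column: (2,4)–(4,4) (column 4).
Same diagonal: (4,4)–(7,7) (|4−7| = |4−7| = 3); (6,5)–(8,3) (|6−8| = |5−3| = 2).
Total attacking pairs: 3.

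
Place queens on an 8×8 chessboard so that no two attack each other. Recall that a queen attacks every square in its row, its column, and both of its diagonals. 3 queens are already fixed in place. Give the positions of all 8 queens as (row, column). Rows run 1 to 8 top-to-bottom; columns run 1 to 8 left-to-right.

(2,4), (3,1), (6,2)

(1,6) (2,4) (3,1) (4,5) (5,8) (6,2) (7,7) (8,3)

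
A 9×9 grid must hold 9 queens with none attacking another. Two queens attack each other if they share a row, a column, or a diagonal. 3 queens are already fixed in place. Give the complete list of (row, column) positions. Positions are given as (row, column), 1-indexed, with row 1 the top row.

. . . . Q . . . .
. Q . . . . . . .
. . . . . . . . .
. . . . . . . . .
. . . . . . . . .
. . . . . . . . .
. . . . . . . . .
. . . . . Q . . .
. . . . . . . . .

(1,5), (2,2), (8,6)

(1,5) (2,2) (3,8) (4,1) (5,7) (6,9) (7,3) (8,6) (9,4)

Row 3: attacked by (1,5)→{3,5,7}; (2,2)→{1,2,3}; (8,6)→{1,6}. Safe: 4, 8, 9. Place at column 8.
Row 4: attacked by (1,5)→{2,5,8}; (2,2)→{2,4}; (3,8)→{7,8,9}; (8,6)→{2,6}. Safe: 1, 3. Place at column 1.
Row 5: attacked by (1,5)→{1,5,9}; (2,2)→{2,5}; (3,8)→{6,8}; (4,1)→{1,2}; (8,6)→{3,6,9}. Safe: 4, 7. Place at column 7.
Row 6: attacked by (1,5)→{5}; (2,2)→{2,6}; (3,8)→{5,8}; (4,1)→{1,3}; (5,7)→{6,7,8}; (8,6)→{4,6,8}. Safe: 9. Place at column 9.
Row 7: attacked by (1,5)→{5}; (2,2)→{2,7}; (3,8)→{4,8}; (4,1)→{1,4}; (5,7)→{5,7,9}; (6,9)→{8,9}; (8,6)→{5,6,7}. Safe: 3. Place at column 3.
Row 9: attacked by (1,5)→{5}; (2,2)→{2,9}; (3,8)→{2,8}; (4,1)→{1,6}; (5,7)→{3,7}; (6,9)→{6,9}; (7,3)→{1,3,5}; (8,6)→{5,6,7}. Safe: 4. Place at column 4.
Columns [5, 2, 8, 1, 7, 9, 3, 6, 4], r−c [-4, 0, -5, 3, -2, -3, 4, 2, 5], r+c [6, 4, 11, 5, 12, 15, 10, 14, 13] are all distinct, so no two queens attack.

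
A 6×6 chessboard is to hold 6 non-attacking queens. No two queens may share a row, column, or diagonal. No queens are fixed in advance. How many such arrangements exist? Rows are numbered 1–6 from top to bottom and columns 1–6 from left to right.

4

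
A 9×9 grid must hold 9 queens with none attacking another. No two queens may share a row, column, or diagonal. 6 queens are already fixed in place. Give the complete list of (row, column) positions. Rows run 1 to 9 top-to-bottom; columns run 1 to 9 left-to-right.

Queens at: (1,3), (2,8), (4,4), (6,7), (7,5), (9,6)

(1,3) (2,8) (3,2) (4,4) (5,9) (6,7) (7,5) (8,1) (9,6)

Row 3: attacked by (1,3)→{1,3,5}; (2,8)→{7,8,9}; (4,4)→{3,4,5}; (6,7)→{4,7}; (7,5)→{1,5,9}; (9,6)→{6}. Safe: 2. Place at column 2.
Row 5: attacked by (1,3)→{3,7}; (2,8)→{5,8}; (3,2)→{2,4}; (4,4)→{3,4,5}; (6,7)→{6,7,8}; (7,5)→{3,5,7}; (9,6)→{2,6}. Safe: 1, 9. Place at column 9.
Row 8: attacked by (1,3)→{3}; (2,8)→{2,8}; (3,2)→{2,7}; (4,4)→{4,8}; (5,9)→{6,9}; (6,7)→{5,7,9}; (7,5)→{4,5,6}; (9,6)→{5,6,7}. Safe: 1. Place at column 1.
Columns [3, 8, 2, 4, 9, 7, 5, 1, 6], r−c [-2, -6, 1, 0, -4, -1, 2, 7, 3], r+c [4, 10, 5, 8, 14, 13, 12, 9, 15] are all distinct, so no two queens attack.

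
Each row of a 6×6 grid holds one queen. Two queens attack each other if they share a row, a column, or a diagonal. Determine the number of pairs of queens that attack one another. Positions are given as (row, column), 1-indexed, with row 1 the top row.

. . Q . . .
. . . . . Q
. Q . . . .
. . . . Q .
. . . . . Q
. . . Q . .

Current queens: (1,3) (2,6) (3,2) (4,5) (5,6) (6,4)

Same column: (2,6)–(5,6) (column 6).
Same diagonal: (4,5)–(5,6) (|4−5| = |5−6| = 1).
Total attacking pairs: 2.

2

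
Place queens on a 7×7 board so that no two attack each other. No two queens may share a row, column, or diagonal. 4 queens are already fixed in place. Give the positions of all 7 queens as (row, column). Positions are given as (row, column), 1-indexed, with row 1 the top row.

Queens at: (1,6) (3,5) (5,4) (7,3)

(1,6) (2,2) (3,5) (4,1) (5,4) (6,7) (7,3)

Row 2: attacked by (1,6)→{5,6,7}; (3,5)→{4,5,6}; (5,4)→{1,4,7}; (7,3)→{3}. Safe: 2. Place at column 2.
Row 4: attacked by (1,6)→{3,6}; (2,2)→{2,4}; (3,5)→{4,5,6}; (5,4)→{3,4,5}; (7,3)→{3,6}. Safe: 1, 7. Place at column 1.
Row 6: attacked by (1,6)→{1,6}; (2,2)→{2,6}; (3,5)→{2,5}; (4,1)→{1,3}; (5,4)→{3,4,5}; (7,3)→{2,3,4}. Safe: 7. Place at column 7.
Columns [6, 2, 5, 1, 4, 7, 3], r−c [-5, 0, -2, 3, 1, -1, 4], r+c [7, 4, 8, 5, 9, 13, 10] are all distinct, so no two queens attack.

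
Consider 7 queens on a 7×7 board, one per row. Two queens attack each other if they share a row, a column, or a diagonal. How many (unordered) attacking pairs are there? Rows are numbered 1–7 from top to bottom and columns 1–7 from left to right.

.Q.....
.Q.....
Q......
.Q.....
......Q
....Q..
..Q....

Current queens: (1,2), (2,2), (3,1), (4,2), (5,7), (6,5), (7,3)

5

Same column: (1,2)–(2,2) (column 2); (1,2)–(4,2) (column 2); (2,2)–(4,2) (column 2).
Same diagonal: (2,2)–(3,1) (|2−3| = |2−1| = 1); (3,1)–(4,2) (|3−4| = |1−2| = 1).
Total attacking pairs: 5.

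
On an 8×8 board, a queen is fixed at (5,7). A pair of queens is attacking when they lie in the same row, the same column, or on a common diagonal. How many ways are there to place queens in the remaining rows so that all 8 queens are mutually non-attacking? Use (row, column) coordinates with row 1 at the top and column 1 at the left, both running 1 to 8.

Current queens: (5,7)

8

Branch on row 1: col 1 → 1; col 2 → 0; col 4 → 3; col 5 → 3; col 6 → 0; col 8 → 1.
Sum: 1 + 0 + 3 + 3 + 0 + 1 = 8.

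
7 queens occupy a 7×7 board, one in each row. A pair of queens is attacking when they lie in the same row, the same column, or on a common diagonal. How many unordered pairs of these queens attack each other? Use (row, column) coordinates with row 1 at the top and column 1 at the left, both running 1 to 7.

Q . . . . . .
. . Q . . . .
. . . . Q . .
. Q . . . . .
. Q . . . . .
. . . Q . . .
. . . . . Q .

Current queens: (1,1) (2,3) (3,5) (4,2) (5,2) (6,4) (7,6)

Same column: (4,2)–(5,2) (column 2).
Same diagonal: (4,2)–(6,4) (|4−6| = |2−4| = 2).
Total attacking pairs: 2.

2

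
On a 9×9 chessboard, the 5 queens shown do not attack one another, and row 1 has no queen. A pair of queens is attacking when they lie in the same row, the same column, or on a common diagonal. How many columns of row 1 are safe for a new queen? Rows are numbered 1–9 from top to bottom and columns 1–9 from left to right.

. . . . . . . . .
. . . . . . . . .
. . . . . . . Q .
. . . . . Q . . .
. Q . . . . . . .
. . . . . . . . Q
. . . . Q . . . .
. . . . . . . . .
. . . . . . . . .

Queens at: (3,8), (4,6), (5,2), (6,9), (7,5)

2

(3,8) attacks row 1 at column 8 and diagonals 6.
(4,6) attacks row 1 at column 6 and diagonals 3, 9.
(5,2) attacks row 1 at column 2 and diagonals 6.
(6,9) attacks row 1 at column 9 and diagonals 4.
(7,5) attacks row 1 at column 5.
Attacked columns: {2, 3, 4, 5, 6, 8, 9}. Safe: {1, 7}.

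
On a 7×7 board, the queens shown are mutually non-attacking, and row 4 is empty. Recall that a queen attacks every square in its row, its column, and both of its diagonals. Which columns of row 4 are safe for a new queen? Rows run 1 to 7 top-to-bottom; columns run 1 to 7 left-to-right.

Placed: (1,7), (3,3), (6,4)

(1,7) attacks row 4 at column 7 and diagonals 4.
(3,3) attacks row 4 at column 3 and diagonals 2, 4.
(6,4) attacks row 4 at column 4 and diagonals 2, 6.
Attacked columns: {2, 3, 4, 6, 7}. Safe: {1, 5}.

columns 1, 5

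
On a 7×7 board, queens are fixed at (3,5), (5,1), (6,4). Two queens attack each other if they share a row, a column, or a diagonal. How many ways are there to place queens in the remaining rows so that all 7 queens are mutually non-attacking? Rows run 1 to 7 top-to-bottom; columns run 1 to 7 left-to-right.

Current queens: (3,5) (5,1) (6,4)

1

Branch on row 1: col 2 → 0; col 6 → 1.
Sum: 0 + 1 = 1.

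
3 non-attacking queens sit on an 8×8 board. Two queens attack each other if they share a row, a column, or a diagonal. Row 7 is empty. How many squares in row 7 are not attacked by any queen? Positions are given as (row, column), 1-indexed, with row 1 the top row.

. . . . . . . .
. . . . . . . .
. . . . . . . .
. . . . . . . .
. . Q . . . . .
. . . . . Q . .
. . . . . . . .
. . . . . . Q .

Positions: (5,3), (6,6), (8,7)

(5,3) attacks row 7 at column 3 and diagonals 1, 5.
(6,6) attacks row 7 at column 6 and diagonals 5, 7.
(8,7) attacks row 7 at column 7 and diagonals 6, 8.
Attacked columns: {1, 3, 5, 6, 7, 8}. Safe: {2, 4}.

2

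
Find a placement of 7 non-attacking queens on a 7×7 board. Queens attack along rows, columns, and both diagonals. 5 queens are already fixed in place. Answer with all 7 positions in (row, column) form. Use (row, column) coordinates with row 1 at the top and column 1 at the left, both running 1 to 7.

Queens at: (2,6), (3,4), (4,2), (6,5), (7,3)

Row 1: attacked by (2,6)→{5,6,7}; (3,4)→{2,4,6}; (4,2)→{2,5}; (6,5)→{5}; (7,3)→{3}. Safe: 1. Place at column 1.
Row 5: attacked by (1,1)→{1,5}; (2,6)→{3,6}; (3,4)→{2,4,6}; (4,2)→{1,2,3}; (6,5)→{4,5,6}; (7,3)→{1,3,5}. Safe: 7. Place at column 7.
Columns [1, 6, 4, 2, 7, 5, 3], r−c [0, -4, -1, 2, -2, 1, 4], r+c [2, 8, 7, 6, 12, 11, 10] are all distinct, so no two queens attack.

(1,1) (2,6) (3,4) (4,2) (5,7) (6,5) (7,3)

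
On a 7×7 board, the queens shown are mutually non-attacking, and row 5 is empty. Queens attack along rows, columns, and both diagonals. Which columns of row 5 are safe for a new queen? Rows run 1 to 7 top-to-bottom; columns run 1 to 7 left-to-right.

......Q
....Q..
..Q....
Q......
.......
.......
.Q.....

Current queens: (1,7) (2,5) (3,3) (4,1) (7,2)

columns 6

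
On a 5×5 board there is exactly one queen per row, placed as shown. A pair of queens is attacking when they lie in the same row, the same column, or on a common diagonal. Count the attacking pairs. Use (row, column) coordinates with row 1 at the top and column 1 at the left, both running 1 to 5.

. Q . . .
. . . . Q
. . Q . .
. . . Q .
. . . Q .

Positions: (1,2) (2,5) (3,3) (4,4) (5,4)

Same column: (4,4)–(5,4) (column 4).
Same diagonal: (3,3)–(4,4) (|3−4| = |3−4| = 1).
Total attacking pairs: 2.

2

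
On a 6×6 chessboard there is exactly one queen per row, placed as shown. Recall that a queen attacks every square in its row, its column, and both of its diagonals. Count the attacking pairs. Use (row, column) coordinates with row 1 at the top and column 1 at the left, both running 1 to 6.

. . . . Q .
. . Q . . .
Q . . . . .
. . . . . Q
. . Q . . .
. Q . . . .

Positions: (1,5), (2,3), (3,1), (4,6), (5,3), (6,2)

Same column: (2,3)–(5,3) (column 3).
Same diagonal: (3,1)–(5,3) (|3−5| = |1−3| = 2); (5,3)–(6,2) (|5−6| = |3−2| = 1).
Total attacking pairs: 3.

3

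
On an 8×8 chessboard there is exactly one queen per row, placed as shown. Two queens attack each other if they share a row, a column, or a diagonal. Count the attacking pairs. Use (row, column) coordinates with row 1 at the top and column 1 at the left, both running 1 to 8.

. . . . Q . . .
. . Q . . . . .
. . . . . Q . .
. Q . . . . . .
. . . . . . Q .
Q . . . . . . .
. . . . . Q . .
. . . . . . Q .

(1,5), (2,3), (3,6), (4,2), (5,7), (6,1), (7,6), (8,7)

4

Same column: (3,6)–(7,6) (column 6); (5,7)–(8,7) (column 7).
Same diagonal: (1,5)–(4,2) (|1−4| = |5−2| = 3); (7,6)–(8,7) (|7−8| = |6−7| = 1).
Total attacking pairs: 4.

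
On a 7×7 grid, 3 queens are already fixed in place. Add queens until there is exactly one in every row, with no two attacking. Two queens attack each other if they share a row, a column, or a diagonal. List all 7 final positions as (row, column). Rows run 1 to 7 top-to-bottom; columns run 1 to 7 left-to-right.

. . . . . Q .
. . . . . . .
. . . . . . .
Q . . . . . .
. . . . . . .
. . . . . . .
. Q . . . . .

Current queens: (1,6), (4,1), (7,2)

(1,6) (2,4) (3,7) (4,1) (5,3) (6,5) (7,2)

Row 2: attacked by (1,6)→{5,6,7}; (4,1)→{1,3}; (7,2)→{2,7}. Safe: 4. Place at column 4.
Row 3: attacked by (1,6)→{4,6}; (2,4)→{3,4,5}; (4,1)→{1,2}; (7,2)→{2,6}. Safe: 7. Place at column 7.
Row 5: attacked by (1,6)→{2,6}; (2,4)→{1,4,7}; (3,7)→{5,7}; (4,1)→{1,2}; (7,2)→{2,4}. Safe: 3. Place at column 3.
Row 6: attacked by (1,6)→{1,6}; (2,4)→{4}; (3,7)→{4,7}; (4,1)→{1,3}; (5,3)→{2,3,4}; (7,2)→{1,2,3}. Safe: 5. Place at column 5.
Columns [6, 4, 7, 1, 3, 5, 2], r−c [-5, -2, -4, 3, 2, 1, 5], r+c [7, 6, 10, 5, 8, 11, 9] are all distinct, so no two queens attack.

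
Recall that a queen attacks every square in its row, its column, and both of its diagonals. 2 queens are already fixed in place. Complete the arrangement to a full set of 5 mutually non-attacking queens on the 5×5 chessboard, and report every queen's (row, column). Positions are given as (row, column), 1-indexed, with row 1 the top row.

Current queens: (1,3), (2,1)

Row 3: attacked by (1,3)→{1,3,5}; (2,1)→{1,2}. Safe: 4. Place at column 4.
Row 4: attacked by (1,3)→{3}; (2,1)→{1,3}; (3,4)→{3,4,5}. Safe: 2. Place at column 2.
Row 5: attacked by (1,3)→{3}; (2,1)→{1,4}; (3,4)→{2,4}; (4,2)→{1,2,3}. Safe: 5. Place at column 5.
Columns [3, 1, 4, 2, 5], r−c [-2, 1, -1, 2, 0], r+c [4, 3, 7, 6, 10] are all distinct, so no two queens attack.

(1,3) (2,1) (3,4) (4,2) (5,5)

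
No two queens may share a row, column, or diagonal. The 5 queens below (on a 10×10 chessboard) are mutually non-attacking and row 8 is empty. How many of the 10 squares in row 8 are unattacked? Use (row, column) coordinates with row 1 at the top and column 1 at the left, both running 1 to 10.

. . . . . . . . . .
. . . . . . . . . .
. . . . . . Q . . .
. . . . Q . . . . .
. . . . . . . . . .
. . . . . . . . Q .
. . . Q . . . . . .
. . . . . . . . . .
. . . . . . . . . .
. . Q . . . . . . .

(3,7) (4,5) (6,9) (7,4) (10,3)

3

(3,7) attacks row 8 at column 7 and diagonals 2.
(4,5) attacks row 8 at column 5 and diagonals 1, 9.
(6,9) attacks row 8 at column 9 and diagonals 7.
(7,4) attacks row 8 at column 4 and diagonals 3, 5.
(10,3) attacks row 8 at column 3 and diagonals 1, 5.
Attacked columns: {1, 2, 3, 4, 5, 7, 9}. Safe: {6, 8, 10}.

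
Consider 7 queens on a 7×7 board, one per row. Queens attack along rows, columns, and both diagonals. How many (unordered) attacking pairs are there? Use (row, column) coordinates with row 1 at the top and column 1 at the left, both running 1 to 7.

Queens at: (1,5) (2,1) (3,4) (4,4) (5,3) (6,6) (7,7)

5

Same column: (3,4)–(4,4) (column 4).
Same diagonal: (4,4)–(5,3) (|4−5| = |4−3| = 1); (4,4)–(6,6) (|4−6| = |4−6| = 2); (4,4)–(7,7) (|4−7| = |4−7| = 3); (6,6)–(7,7) (|6−7| = |6−7| = 1).
Total attacking pairs: 5.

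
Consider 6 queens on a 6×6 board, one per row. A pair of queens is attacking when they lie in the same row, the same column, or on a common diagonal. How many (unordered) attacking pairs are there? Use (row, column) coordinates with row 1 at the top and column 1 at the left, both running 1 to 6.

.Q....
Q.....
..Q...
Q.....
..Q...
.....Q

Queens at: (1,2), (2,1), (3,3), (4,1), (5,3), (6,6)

Same column: (2,1)–(4,1) (column 1); (3,3)–(5,3) (column 3).
Same diagonal: (1,2)–(2,1) (|1−2| = |2−1| = 1); (3,3)–(6,6) (|3−6| = |3−6| = 3).
Total attacking pairs: 4.

4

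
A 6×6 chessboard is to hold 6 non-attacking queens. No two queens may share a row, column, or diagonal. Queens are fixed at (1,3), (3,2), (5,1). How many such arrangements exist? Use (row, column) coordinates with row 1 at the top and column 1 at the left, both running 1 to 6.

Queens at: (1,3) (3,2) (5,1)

1

Branch on row 2: col 5 → 0; col 6 → 1.
Sum: 0 + 1 = 1.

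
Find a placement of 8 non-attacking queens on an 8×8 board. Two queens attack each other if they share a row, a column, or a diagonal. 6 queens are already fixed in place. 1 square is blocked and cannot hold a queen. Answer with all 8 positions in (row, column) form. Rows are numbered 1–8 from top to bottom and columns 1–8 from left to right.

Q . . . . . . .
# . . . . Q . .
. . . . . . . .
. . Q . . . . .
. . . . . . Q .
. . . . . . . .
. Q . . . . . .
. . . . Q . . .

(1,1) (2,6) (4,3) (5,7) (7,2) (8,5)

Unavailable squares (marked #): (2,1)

(1,1) (2,6) (3,8) (4,3) (5,7) (6,4) (7,2) (8,5)

Row 3: attacked by (1,1)→{1,3}; (2,6)→{5,6,7}; (4,3)→{2,3,4}; (5,7)→{5,7}; (7,2)→{2,6}; (8,5)→{5}. Safe: 8. Place at column 8.
Row 6: attacked by (1,1)→{1,6}; (2,6)→{2,6}; (3,8)→{5,8}; (4,3)→{1,3,5}; (5,7)→{6,7,8}; (7,2)→{1,2,3}; (8,5)→{3,5,7}. Safe: 4. Place at column 4.
Columns [1, 6, 8, 3, 7, 4, 2, 5], r−c [0, -4, -5, 1, -2, 2, 5, 3], r+c [2, 8, 11, 7, 12, 10, 9, 13] are all distinct, so no two queens attack.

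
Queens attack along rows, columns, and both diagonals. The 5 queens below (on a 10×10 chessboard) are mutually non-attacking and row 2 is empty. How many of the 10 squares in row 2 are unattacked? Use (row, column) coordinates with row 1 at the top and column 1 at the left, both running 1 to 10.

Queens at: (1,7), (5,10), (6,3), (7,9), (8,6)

3

(1,7) attacks row 2 at column 7 and diagonals 6, 8.
(5,10) attacks row 2 at column 10 and diagonals 7.
(6,3) attacks row 2 at column 3 and diagonals 7.
(7,9) attacks row 2 at column 9 and diagonals 4.
(8,6) attacks row 2 at column 6.
Attacked columns: {3, 4, 6, 7, 8, 9, 10}. Safe: {1, 2, 5}.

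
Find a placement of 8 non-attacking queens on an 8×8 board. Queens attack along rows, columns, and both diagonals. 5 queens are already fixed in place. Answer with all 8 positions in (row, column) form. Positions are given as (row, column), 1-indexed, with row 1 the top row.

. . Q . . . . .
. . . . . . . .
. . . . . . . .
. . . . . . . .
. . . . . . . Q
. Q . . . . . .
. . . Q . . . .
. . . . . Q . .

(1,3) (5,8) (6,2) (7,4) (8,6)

(1,3) (2,1) (3,7) (4,5) (5,8) (6,2) (7,4) (8,6)

Row 2: attacked by (1,3)→{2,3,4}; (5,8)→{5,8}; (6,2)→{2,6}; (7,4)→{4}; (8,6)→{6}. Safe: 1, 7. Place at column 1.
Row 3: attacked by (1,3)→{1,3,5}; (2,1)→{1,2}; (5,8)→{6,8}; (6,2)→{2,5}; (7,4)→{4,8}; (8,6)→{1,6}. Safe: 7. Place at column 7.
Row 4: attacked by (1,3)→{3,6}; (2,1)→{1,3}; (3,7)→{6,7,8}; (5,8)→{7,8}; (6,2)→{2,4}; (7,4)→{1,4,7}; (8,6)→{2,6}. Safe: 5. Place at column 5.
Columns [3, 1, 7, 5, 8, 2, 4, 6], r−c [-2, 1, -4, -1, -3, 4, 3, 2], r+c [4, 3, 10, 9, 13, 8, 11, 14] are all distinct, so no two queens attack.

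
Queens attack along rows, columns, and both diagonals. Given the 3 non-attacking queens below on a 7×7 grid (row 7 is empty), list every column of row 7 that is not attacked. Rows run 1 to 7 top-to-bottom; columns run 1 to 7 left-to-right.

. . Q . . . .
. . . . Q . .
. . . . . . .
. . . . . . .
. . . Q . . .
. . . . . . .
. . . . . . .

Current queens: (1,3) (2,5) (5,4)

(1,3) attacks row 7 at column 3.
(2,5) attacks row 7 at column 5.
(5,4) attacks row 7 at column 4 and diagonals 2, 6.
Attacked columns: {2, 3, 4, 5, 6}. Safe: {1, 7}.

columns 1, 7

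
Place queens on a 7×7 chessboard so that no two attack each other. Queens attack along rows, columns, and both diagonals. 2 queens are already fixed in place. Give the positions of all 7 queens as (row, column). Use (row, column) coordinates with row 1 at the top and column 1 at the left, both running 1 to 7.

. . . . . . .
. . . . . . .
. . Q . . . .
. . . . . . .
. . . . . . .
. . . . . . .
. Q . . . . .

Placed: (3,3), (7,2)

(1,7) (2,5) (3,3) (4,1) (5,6) (6,4) (7,2)

Row 1: attacked by (3,3)→{1,3,5}; (7,2)→{2}. Safe: 4, 6, 7. Place at column 7.
Row 2: attacked by (1,7)→{6,7}; (3,3)→{2,3,4}; (7,2)→{2,7}. Safe: 1, 5. Place at column 5.
Row 4: attacked by (1,7)→{4,7}; (2,5)→{3,5,7}; (3,3)→{2,3,4}; (7,2)→{2,5}. Safe: 1, 6. Place at column 1.
Row 5: attacked by (1,7)→{3,7}; (2,5)→{2,5}; (3,3)→{1,3,5}; (4,1)→{1,2}; (7,2)→{2,4}. Safe: 6. Place at column 6.
Row 6: attacked by (1,7)→{2,7}; (2,5)→{1,5}; (3,3)→{3,6}; (4,1)→{1,3}; (5,6)→{5,6,7}; (7,2)→{1,2,3}. Safe: 4. Place at column 4.
Columns [7, 5, 3, 1, 6, 4, 2], r−c [-6, -3, 0, 3, -1, 2, 5], r+c [8, 7, 6, 5, 11, 10, 9] are all distinct, so no two queens attack.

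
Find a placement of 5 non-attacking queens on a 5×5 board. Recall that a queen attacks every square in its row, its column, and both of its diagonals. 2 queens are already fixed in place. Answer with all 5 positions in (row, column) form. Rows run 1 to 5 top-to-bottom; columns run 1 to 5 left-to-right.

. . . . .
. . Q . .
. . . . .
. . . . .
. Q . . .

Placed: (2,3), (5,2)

(1,5) (2,3) (3,1) (4,4) (5,2)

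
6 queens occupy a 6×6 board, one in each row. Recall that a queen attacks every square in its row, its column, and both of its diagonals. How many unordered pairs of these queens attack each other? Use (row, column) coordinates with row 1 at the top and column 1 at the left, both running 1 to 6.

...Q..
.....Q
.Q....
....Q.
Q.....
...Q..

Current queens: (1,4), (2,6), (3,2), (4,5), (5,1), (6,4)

Same column: (1,4)–(6,4) (column 4).
Same diagonal: (1,4)–(3,2) (|1−3| = |4−2| = 2).
Total attacking pairs: 2.

2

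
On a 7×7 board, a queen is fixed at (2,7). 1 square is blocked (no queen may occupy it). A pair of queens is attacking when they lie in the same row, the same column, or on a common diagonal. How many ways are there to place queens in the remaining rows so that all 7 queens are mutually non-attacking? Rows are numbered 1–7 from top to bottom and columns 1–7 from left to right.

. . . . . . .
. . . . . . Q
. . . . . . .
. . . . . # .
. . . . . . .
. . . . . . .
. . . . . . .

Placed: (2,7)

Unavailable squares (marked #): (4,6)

5

Branch on row 1: col 1 → 0; col 2 → 1; col 3 → 2; col 4 → 1; col 5 → 1.
Sum: 0 + 1 + 2 + 1 + 1 = 5.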